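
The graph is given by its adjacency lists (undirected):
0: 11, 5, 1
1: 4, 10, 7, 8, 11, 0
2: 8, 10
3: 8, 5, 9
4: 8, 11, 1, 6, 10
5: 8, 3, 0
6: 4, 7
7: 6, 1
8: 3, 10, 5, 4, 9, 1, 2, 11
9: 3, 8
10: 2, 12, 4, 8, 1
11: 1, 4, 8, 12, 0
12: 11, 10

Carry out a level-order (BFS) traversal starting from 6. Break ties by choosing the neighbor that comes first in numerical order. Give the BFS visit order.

Visit 6; enqueue 4, 7 → queue [4, 7]
Visit 4; enqueue 1, 8, 10, 11 → queue [7, 1, 8, 10, 11]
Visit 7 → queue [1, 8, 10, 11]
Visit 1; enqueue 0 → queue [8, 10, 11, 0]
Visit 8; enqueue 2, 3, 5, 9 → queue [10, 11, 0, 2, 3, 5, 9]
Visit 10; enqueue 12 → queue [11, 0, 2, 3, 5, 9, 12]
Visit 11 → queue [0, 2, 3, 5, 9, 12]
Visit 0 → queue [2, 3, 5, 9, 12]
Visit 2 → queue [3, 5, 9, 12]
Visit 3 → queue [5, 9, 12]
Visit 5 → queue [9, 12]
Visit 9 → queue [12]
Visit 12 → queue []

6 -> 4 -> 7 -> 1 -> 8 -> 10 -> 11 -> 0 -> 2 -> 3 -> 5 -> 9 -> 12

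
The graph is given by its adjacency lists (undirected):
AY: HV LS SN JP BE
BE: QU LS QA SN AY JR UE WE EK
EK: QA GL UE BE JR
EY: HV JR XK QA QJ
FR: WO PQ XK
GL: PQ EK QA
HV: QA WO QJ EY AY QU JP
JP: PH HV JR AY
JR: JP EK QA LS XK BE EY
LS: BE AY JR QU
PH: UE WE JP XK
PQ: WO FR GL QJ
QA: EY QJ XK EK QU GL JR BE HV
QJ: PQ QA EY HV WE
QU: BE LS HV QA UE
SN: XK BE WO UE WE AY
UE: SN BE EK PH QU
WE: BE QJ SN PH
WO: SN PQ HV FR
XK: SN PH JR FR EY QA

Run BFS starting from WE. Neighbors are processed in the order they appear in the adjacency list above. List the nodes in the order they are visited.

Visit WE; enqueue BE, QJ, SN, PH → queue [BE, QJ, SN, PH]
Visit BE; enqueue QU, LS, QA, AY, JR, UE, EK → queue [QJ, SN, PH, QU, LS, QA, AY, JR, UE, EK]
Visit QJ; enqueue PQ, EY, HV → queue [SN, PH, QU, LS, QA, AY, JR, UE, EK, PQ, EY, HV]
Visit SN; enqueue XK, WO → queue [PH, QU, LS, QA, AY, JR, UE, EK, PQ, EY, HV, XK, WO]
Visit PH; enqueue JP → queue [QU, LS, QA, AY, JR, UE, EK, PQ, EY, HV, XK, WO, JP]
Visit QU → queue [LS, QA, AY, JR, UE, EK, PQ, EY, HV, XK, WO, JP]
Visit LS → queue [QA, AY, JR, UE, EK, PQ, EY, HV, XK, WO, JP]
Visit QA; enqueue GL → queue [AY, JR, UE, EK, PQ, EY, HV, XK, WO, JP, GL]
Visit AY → queue [JR, UE, EK, PQ, EY, HV, XK, WO, JP, GL]
Visit JR → queue [UE, EK, PQ, EY, HV, XK, WO, JP, GL]
Visit UE → queue [EK, PQ, EY, HV, XK, WO, JP, GL]
Visit EK → queue [PQ, EY, HV, XK, WO, JP, GL]
Visit PQ; enqueue FR → queue [EY, HV, XK, WO, JP, GL, FR]
Visit EY → queue [HV, XK, WO, JP, GL, FR]
Visit HV → queue [XK, WO, JP, GL, FR]
Visit XK → queue [WO, JP, GL, FR]
Visit WO → queue [JP, GL, FR]
Visit JP → queue [GL, FR]
Visit GL → queue [FR]
Visit FR → queue []

WE, BE, QJ, SN, PH, QU, LS, QA, AY, JR, UE, EK, PQ, EY, HV, XK, WO, JP, GL, FR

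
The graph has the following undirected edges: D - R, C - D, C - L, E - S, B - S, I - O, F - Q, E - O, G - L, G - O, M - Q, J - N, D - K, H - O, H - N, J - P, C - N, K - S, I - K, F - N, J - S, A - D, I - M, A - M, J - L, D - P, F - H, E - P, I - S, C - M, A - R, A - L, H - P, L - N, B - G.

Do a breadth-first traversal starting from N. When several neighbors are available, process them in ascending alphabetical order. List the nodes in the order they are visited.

N -> C -> F -> H -> J -> L -> D -> M -> Q -> O -> P -> S -> A -> G -> K -> R -> I -> E -> B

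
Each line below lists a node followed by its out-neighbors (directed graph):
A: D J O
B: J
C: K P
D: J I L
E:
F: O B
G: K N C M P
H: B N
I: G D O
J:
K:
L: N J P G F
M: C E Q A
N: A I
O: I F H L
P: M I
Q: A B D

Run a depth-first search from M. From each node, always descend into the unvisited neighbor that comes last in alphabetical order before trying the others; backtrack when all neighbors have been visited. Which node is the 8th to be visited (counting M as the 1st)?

H

Visit M
M → Q
Q → D
D → L
L → P
P → I
I → O
O → H
H → N
N → A
A → J
H → B
O → F
I → G
G → K
G → C
M → E

Visit order: M, Q, D, L, P, I, O, H, N, A, J, B, F, G, K, C, E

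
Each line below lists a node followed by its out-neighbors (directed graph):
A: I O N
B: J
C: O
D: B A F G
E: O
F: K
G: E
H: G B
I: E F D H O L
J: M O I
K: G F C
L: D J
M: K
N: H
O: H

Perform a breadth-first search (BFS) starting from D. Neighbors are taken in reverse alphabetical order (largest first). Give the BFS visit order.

Visit D; enqueue G, F, B, A → queue [G, F, B, A]
Visit G; enqueue E → queue [F, B, A, E]
Visit F; enqueue K → queue [B, A, E, K]
Visit B; enqueue J → queue [A, E, K, J]
Visit A; enqueue O, N, I → queue [E, K, J, O, N, I]
Visit E → queue [K, J, O, N, I]
Visit K; enqueue C → queue [J, O, N, I, C]
Visit J; enqueue M → queue [O, N, I, C, M]
Visit O; enqueue H → queue [N, I, C, M, H]
Visit N → queue [I, C, M, H]
Visit I; enqueue L → queue [C, M, H, L]
Visit C → queue [M, H, L]
Visit M → queue [H, L]
Visit H → queue [L]
Visit L → queue []

D → G → F → B → A → E → K → J → O → N → I → C → M → H → L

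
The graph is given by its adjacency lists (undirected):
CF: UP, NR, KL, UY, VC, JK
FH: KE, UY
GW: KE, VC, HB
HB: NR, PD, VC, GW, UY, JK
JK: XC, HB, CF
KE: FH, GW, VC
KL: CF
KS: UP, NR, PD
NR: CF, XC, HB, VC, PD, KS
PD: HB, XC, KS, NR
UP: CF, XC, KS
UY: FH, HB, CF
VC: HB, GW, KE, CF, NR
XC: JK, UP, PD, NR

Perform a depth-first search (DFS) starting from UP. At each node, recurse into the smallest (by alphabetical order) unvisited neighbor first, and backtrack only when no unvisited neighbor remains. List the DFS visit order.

Visit UP
UP → CF
CF → JK
JK → HB
HB → GW
GW → KE
KE → FH
FH → UY
KE → VC
VC → NR
NR → KS
KS → PD
PD → XC
CF → KL

UP → CF → JK → HB → GW → KE → FH → UY → VC → NR → KS → PD → XC → KL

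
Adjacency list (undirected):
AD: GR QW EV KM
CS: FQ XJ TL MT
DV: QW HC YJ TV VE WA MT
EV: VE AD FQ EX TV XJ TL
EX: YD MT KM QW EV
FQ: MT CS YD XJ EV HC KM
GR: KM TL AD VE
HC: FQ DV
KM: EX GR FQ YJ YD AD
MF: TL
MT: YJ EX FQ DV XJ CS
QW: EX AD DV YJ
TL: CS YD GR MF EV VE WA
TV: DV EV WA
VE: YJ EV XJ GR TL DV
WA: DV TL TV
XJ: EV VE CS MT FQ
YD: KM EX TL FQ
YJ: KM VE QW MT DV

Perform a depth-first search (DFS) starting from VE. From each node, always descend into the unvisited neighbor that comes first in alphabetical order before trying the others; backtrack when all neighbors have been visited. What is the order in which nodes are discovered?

Visit VE
VE → DV
DV → HC
HC → FQ
FQ → CS
CS → MT
MT → EX
EX → EV
EV → AD
AD → GR
GR → KM
KM → YD
YD → TL
TL → MF
TL → WA
WA → TV
KM → YJ
YJ → QW
EV → XJ

VE DV HC FQ CS MT EX EV AD GR KM YD TL MF WA TV YJ QW XJ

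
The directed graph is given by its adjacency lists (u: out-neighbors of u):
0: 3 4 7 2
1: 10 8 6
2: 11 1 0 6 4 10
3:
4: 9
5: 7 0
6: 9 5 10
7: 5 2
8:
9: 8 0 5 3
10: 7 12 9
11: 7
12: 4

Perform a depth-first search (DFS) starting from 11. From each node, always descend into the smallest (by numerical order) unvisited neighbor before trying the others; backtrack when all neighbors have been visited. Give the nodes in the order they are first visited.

Visit 11
11 → 7
7 → 2
2 → 0
0 → 3
0 → 4
4 → 9
9 → 5
9 → 8
2 → 1
1 → 6
6 → 10
10 → 12

11 7 2 0 3 4 9 5 8 1 6 10 12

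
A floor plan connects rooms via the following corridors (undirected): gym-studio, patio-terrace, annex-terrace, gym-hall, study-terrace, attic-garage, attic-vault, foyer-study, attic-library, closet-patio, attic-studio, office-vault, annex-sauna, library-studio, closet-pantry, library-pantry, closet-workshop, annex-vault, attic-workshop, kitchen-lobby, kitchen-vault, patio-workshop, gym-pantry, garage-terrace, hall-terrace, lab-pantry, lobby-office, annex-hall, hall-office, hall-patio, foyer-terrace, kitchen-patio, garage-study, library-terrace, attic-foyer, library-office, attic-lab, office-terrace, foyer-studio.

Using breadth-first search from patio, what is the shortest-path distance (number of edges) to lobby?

Level 0: patio
Level 1: closet, hall, kitchen, terrace, workshop
Level 2: annex, attic, foyer, garage, gym, library, lobby, office, pantry, study, vault
Level 3: lab, sauna, studio
lobby first appears at level 2.

2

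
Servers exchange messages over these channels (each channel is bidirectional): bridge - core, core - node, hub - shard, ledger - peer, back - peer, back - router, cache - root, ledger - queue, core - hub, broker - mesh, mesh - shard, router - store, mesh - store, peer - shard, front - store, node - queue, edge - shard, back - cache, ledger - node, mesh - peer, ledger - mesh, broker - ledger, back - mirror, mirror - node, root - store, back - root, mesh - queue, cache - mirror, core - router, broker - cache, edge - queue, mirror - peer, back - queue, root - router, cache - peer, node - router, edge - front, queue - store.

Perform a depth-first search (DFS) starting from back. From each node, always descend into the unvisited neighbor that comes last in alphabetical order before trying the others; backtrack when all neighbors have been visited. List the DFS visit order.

Visit back
back → router
router → store
store → root
root → cache
cache → peer
peer → shard
shard → mesh
mesh → queue
queue → node
node → mirror
node → ledger
ledger → broker
node → core
core → hub
core → bridge
queue → edge
edge → front

back router store root cache peer shard mesh queue node mirror ledger broker core hub bridge edge front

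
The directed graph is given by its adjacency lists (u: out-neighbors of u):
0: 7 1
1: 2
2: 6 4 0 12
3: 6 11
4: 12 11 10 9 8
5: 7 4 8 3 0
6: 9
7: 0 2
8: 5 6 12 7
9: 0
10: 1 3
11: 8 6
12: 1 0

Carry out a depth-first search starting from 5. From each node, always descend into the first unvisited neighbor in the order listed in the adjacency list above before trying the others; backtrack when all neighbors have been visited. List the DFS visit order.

5 7 0 1 2 6 9 4 12 11 8 10 3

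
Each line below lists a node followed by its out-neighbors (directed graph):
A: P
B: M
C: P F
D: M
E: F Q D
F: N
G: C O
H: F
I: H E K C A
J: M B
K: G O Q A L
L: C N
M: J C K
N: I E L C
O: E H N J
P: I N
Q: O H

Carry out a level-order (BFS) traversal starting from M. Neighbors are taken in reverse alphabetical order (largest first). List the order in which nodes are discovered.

M, K, J, C, Q, O, L, G, A, B, P, F, H, N, E, I, D

Visit M; enqueue K, J, C → queue [K, J, C]
Visit K; enqueue Q, O, L, G, A → queue [J, C, Q, O, L, G, A]
Visit J; enqueue B → queue [C, Q, O, L, G, A, B]
Visit C; enqueue P, F → queue [Q, O, L, G, A, B, P, F]
Visit Q; enqueue H → queue [O, L, G, A, B, P, F, H]
Visit O; enqueue N, E → queue [L, G, A, B, P, F, H, N, E]
Visit L → queue [G, A, B, P, F, H, N, E]
Visit G → queue [A, B, P, F, H, N, E]
Visit A → queue [B, P, F, H, N, E]
Visit B → queue [P, F, H, N, E]
Visit P; enqueue I → queue [F, H, N, E, I]
Visit F → queue [H, N, E, I]
Visit H → queue [N, E, I]
Visit N → queue [E, I]
Visit E; enqueue D → queue [I, D]
Visit I → queue [D]
Visit D → queue []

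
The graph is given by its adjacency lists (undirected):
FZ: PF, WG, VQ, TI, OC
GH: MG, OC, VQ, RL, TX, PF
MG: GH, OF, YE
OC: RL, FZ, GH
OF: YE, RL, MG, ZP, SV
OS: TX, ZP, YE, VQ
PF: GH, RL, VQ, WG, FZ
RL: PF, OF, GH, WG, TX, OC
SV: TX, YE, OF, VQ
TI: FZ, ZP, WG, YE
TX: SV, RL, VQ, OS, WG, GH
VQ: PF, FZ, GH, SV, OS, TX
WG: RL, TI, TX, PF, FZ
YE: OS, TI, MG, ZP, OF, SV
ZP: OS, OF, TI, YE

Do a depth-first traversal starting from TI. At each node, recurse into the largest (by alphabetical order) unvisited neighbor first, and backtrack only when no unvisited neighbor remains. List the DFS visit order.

Visit TI
TI → ZP
ZP → YE
YE → SV
SV → VQ
VQ → TX
TX → WG
WG → RL
RL → PF
PF → GH
GH → OC
OC → FZ
GH → MG
MG → OF
TX → OS

TI ZP YE SV VQ TX WG RL PF GH OC FZ MG OF OS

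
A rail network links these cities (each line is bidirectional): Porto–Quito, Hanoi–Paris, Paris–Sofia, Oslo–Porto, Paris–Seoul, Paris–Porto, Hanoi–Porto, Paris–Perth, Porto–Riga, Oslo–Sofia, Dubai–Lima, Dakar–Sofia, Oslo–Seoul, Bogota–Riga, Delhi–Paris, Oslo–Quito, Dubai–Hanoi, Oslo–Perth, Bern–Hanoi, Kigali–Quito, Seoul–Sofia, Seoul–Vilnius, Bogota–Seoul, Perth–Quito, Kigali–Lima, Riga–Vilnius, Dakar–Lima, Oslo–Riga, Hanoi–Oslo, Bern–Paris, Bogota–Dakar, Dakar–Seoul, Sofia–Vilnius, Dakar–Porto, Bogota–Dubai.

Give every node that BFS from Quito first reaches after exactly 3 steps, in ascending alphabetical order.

Level 0: Quito
Level 1: Kigali, Oslo, Perth, Porto
Level 2: Dakar, Hanoi, Lima, Paris, Riga, Seoul, Sofia
Level 3: Bern, Bogota, Delhi, Dubai, Vilnius

Bern, Bogota, Delhi, Dubai, Vilnius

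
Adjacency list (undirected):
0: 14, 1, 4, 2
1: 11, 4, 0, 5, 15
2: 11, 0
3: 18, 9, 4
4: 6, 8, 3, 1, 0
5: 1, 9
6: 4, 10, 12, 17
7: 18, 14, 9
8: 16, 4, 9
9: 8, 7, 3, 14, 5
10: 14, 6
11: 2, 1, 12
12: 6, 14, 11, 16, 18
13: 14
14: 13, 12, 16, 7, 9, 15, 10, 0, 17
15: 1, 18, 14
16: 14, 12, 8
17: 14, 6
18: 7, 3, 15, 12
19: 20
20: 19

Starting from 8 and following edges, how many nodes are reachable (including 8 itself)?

19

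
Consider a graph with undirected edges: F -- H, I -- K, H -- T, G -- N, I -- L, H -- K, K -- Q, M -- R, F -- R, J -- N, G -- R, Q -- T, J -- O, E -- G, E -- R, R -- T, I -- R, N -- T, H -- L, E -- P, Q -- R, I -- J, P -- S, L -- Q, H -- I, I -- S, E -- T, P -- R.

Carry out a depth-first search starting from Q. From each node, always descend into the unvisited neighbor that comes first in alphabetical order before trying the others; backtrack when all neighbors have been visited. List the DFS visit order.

Q -> K -> H -> F -> R -> E -> G -> N -> J -> I -> L -> S -> P -> O -> T -> M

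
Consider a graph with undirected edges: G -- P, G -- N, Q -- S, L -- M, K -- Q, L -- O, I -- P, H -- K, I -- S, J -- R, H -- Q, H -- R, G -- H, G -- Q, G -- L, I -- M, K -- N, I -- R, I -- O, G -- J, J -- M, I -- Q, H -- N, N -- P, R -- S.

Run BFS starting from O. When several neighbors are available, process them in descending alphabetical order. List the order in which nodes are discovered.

O → L → I → M → G → S → R → Q → P → J → N → H → K

Visit O; enqueue L, I → queue [L, I]
Visit L; enqueue M, G → queue [I, M, G]
Visit I; enqueue S, R, Q, P → queue [M, G, S, R, Q, P]
Visit M; enqueue J → queue [G, S, R, Q, P, J]
Visit G; enqueue N, H → queue [S, R, Q, P, J, N, H]
Visit S → queue [R, Q, P, J, N, H]
Visit R → queue [Q, P, J, N, H]
Visit Q; enqueue K → queue [P, J, N, H, K]
Visit P → queue [J, N, H, K]
Visit J → queue [N, H, K]
Visit N → queue [H, K]
Visit H → queue [K]
Visit K → queue []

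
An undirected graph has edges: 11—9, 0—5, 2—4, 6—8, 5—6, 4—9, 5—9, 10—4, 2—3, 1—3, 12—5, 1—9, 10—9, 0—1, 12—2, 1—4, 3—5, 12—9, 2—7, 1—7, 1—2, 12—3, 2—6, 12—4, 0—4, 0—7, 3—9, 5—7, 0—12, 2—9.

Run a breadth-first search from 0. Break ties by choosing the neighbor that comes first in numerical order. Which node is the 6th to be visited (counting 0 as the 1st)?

12

Visit 0; enqueue 1, 4, 5, 7, 12 → queue [1, 4, 5, 7, 12]
Visit 1; enqueue 2, 3, 9 → queue [4, 5, 7, 12, 2, 3, 9]
Visit 4; enqueue 10 → queue [5, 7, 12, 2, 3, 9, 10]
Visit 5; enqueue 6 → queue [7, 12, 2, 3, 9, 10, 6]
Visit 7 → queue [12, 2, 3, 9, 10, 6]
Visit 12 → queue [2, 3, 9, 10, 6]
Visit 2 → queue [3, 9, 10, 6]
Visit 3 → queue [9, 10, 6]
Visit 9; enqueue 11 → queue [10, 6, 11]
Visit 10 → queue [6, 11]
Visit 6; enqueue 8 → queue [11, 8]
Visit 11 → queue [8]
Visit 8 → queue []

Visit order: 0, 1, 4, 5, 7, 12, 2, 3, 9, 10, 6, 11, 8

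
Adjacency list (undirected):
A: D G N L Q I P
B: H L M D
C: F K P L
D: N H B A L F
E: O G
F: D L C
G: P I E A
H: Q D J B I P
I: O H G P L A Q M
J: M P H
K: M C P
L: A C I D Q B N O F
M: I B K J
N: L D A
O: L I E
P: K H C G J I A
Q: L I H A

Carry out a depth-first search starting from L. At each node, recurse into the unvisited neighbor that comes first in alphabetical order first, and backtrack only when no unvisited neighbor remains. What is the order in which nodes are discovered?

L -> A -> D -> B -> H -> I -> G -> E -> O -> P -> C -> F -> K -> M -> J -> Q -> N

Visit L
L → A
A → D
D → B
B → H
H → I
I → G
G → E
E → O
G → P
P → C
C → F
C → K
K → M
M → J
I → Q
D → N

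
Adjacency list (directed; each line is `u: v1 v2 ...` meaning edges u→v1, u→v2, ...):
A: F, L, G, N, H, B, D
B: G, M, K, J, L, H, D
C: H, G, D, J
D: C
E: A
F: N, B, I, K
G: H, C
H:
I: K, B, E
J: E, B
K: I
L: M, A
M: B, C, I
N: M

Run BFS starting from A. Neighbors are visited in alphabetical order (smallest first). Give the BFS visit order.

Visit A; enqueue B, D, F, G, H, L, N → queue [B, D, F, G, H, L, N]
Visit B; enqueue J, K, M → queue [D, F, G, H, L, N, J, K, M]
Visit D; enqueue C → queue [F, G, H, L, N, J, K, M, C]
Visit F; enqueue I → queue [G, H, L, N, J, K, M, C, I]
Visit G → queue [H, L, N, J, K, M, C, I]
Visit H → queue [L, N, J, K, M, C, I]
Visit L → queue [N, J, K, M, C, I]
Visit N → queue [J, K, M, C, I]
Visit J; enqueue E → queue [K, M, C, I, E]
Visit K → queue [M, C, I, E]
Visit M → queue [C, I, E]
Visit C → queue [I, E]
Visit I → queue [E]
Visit E → queue []

A -> B -> D -> F -> G -> H -> L -> N -> J -> K -> M -> C -> I -> E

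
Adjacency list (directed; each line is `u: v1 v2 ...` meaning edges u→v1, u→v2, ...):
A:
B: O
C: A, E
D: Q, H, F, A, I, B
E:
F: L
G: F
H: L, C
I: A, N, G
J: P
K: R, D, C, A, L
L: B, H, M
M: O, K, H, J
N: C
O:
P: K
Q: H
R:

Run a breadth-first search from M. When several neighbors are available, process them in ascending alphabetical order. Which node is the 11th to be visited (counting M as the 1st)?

R

Visit M; enqueue H, J, K, O → queue [H, J, K, O]
Visit H; enqueue C, L → queue [J, K, O, C, L]
Visit J; enqueue P → queue [K, O, C, L, P]
Visit K; enqueue A, D, R → queue [O, C, L, P, A, D, R]
Visit O → queue [C, L, P, A, D, R]
Visit C; enqueue E → queue [L, P, A, D, R, E]
Visit L; enqueue B → queue [P, A, D, R, E, B]
Visit P → queue [A, D, R, E, B]
Visit A → queue [D, R, E, B]
Visit D; enqueue F, I, Q → queue [R, E, B, F, I, Q]
Visit R → queue [E, B, F, I, Q]
Visit E → queue [B, F, I, Q]
Visit B → queue [F, I, Q]
Visit F → queue [I, Q]
Visit I; enqueue G, N → queue [Q, G, N]
Visit Q → queue [G, N]
Visit G → queue [N]
Visit N → queue []

Visit order: M, H, J, K, O, C, L, P, A, D, R, E, B, F, I, Q, G, N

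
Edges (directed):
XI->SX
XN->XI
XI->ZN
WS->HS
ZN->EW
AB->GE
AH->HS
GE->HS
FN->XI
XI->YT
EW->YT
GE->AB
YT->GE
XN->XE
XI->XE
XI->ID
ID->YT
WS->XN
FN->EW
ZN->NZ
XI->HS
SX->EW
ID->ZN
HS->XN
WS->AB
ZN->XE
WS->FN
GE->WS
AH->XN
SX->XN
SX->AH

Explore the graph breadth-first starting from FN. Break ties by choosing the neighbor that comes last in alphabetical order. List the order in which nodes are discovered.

FN -> XI -> EW -> ZN -> YT -> XE -> SX -> ID -> HS -> NZ -> GE -> XN -> AH -> WS -> AB

Visit FN; enqueue XI, EW → queue [XI, EW]
Visit XI; enqueue ZN, YT, XE, SX, ID, HS → queue [EW, ZN, YT, XE, SX, ID, HS]
Visit EW → queue [ZN, YT, XE, SX, ID, HS]
Visit ZN; enqueue NZ → queue [YT, XE, SX, ID, HS, NZ]
Visit YT; enqueue GE → queue [XE, SX, ID, HS, NZ, GE]
Visit XE → queue [SX, ID, HS, NZ, GE]
Visit SX; enqueue XN, AH → queue [ID, HS, NZ, GE, XN, AH]
Visit ID → queue [HS, NZ, GE, XN, AH]
Visit HS → queue [NZ, GE, XN, AH]
Visit NZ → queue [GE, XN, AH]
Visit GE; enqueue WS, AB → queue [XN, AH, WS, AB]
Visit XN → queue [AH, WS, AB]
Visit AH → queue [WS, AB]
Visit WS → queue [AB]
Visit AB → queue []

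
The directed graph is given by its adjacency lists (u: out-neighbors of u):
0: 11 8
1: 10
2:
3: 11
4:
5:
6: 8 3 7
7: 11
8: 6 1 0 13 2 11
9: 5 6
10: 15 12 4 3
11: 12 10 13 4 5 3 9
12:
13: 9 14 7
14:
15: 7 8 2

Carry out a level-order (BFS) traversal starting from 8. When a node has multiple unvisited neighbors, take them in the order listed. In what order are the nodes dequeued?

8 -> 6 -> 1 -> 0 -> 13 -> 2 -> 11 -> 3 -> 7 -> 10 -> 9 -> 14 -> 12 -> 4 -> 5 -> 15

Visit 8; enqueue 6, 1, 0, 13, 2, 11 → queue [6, 1, 0, 13, 2, 11]
Visit 6; enqueue 3, 7 → queue [1, 0, 13, 2, 11, 3, 7]
Visit 1; enqueue 10 → queue [0, 13, 2, 11, 3, 7, 10]
Visit 0 → queue [13, 2, 11, 3, 7, 10]
Visit 13; enqueue 9, 14 → queue [2, 11, 3, 7, 10, 9, 14]
Visit 2 → queue [11, 3, 7, 10, 9, 14]
Visit 11; enqueue 12, 4, 5 → queue [3, 7, 10, 9, 14, 12, 4, 5]
Visit 3 → queue [7, 10, 9, 14, 12, 4, 5]
Visit 7 → queue [10, 9, 14, 12, 4, 5]
Visit 10; enqueue 15 → queue [9, 14, 12, 4, 5, 15]
Visit 9 → queue [14, 12, 4, 5, 15]
Visit 14 → queue [12, 4, 5, 15]
Visit 12 → queue [4, 5, 15]
Visit 4 → queue [5, 15]
Visit 5 → queue [15]
Visit 15 → queue []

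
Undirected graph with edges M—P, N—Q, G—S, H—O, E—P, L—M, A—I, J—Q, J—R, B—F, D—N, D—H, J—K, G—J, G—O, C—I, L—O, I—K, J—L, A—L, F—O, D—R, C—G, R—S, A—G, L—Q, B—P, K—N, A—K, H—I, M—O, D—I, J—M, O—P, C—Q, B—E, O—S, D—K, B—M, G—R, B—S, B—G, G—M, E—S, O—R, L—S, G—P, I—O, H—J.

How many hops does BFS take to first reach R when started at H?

Level 0: H
Level 1: D, I, J, O
Level 2: A, C, F, G, K, L, M, N, P, Q, R, S
Level 3: B, E
R first appears at level 2.

2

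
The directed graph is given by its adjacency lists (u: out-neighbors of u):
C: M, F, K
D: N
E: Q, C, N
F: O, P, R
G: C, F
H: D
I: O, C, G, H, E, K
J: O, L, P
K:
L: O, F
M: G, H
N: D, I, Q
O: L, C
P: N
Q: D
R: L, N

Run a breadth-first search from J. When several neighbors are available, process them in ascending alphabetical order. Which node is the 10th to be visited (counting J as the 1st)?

Visit J; enqueue L, O, P → queue [L, O, P]
Visit L; enqueue F → queue [O, P, F]
Visit O; enqueue C → queue [P, F, C]
Visit P; enqueue N → queue [F, C, N]
Visit F; enqueue R → queue [C, N, R]
Visit C; enqueue K, M → queue [N, R, K, M]
Visit N; enqueue D, I, Q → queue [R, K, M, D, I, Q]
Visit R → queue [K, M, D, I, Q]
Visit K → queue [M, D, I, Q]
Visit M; enqueue G, H → queue [D, I, Q, G, H]
Visit D → queue [I, Q, G, H]
Visit I; enqueue E → queue [Q, G, H, E]
Visit Q → queue [G, H, E]
Visit G → queue [H, E]
Visit H → queue [E]
Visit E → queue []

Visit order: J, L, O, P, F, C, N, R, K, M, D, I, Q, G, H, E

M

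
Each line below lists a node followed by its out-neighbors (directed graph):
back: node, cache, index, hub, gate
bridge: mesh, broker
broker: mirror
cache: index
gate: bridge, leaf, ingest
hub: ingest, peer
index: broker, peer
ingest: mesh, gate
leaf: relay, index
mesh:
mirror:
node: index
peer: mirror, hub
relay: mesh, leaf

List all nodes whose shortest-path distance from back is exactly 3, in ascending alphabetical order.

Level 0: back
Level 1: cache, gate, hub, index, node
Level 2: bridge, broker, ingest, leaf, peer
Level 3: mesh, mirror, relay

mesh, mirror, relay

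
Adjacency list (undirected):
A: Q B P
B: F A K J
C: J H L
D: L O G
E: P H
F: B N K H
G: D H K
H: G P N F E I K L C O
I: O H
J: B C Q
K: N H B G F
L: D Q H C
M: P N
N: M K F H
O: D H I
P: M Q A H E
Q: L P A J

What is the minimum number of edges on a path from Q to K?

3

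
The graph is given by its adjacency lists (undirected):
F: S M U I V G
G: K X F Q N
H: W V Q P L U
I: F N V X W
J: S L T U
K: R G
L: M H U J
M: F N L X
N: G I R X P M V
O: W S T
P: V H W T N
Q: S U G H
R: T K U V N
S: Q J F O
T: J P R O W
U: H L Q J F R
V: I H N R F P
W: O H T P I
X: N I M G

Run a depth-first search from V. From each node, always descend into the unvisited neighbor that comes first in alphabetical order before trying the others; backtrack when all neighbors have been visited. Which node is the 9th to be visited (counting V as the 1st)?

H

Visit V
V → F
F → G
G → K
K → R
R → N
N → I
I → W
W → H
H → L
L → J
J → S
S → O
O → T
T → P
S → Q
Q → U
L → M
M → X

Visit order: V, F, G, K, R, N, I, W, H, L, J, S, O, T, P, Q, U, M, X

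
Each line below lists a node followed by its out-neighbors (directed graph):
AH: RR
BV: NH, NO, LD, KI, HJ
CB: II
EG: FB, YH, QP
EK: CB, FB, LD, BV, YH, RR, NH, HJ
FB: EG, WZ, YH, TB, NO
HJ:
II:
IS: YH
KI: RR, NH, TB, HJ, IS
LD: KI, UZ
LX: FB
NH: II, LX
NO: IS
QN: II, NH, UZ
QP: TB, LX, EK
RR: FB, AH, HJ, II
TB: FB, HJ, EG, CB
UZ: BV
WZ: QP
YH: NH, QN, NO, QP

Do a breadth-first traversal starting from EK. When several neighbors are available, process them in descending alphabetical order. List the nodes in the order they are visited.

EK, YH, RR, NH, LD, HJ, FB, CB, BV, QP, QN, NO, II, AH, LX, UZ, KI, WZ, TB, EG, IS

Visit EK; enqueue YH, RR, NH, LD, HJ, FB, CB, BV → queue [YH, RR, NH, LD, HJ, FB, CB, BV]
Visit YH; enqueue QP, QN, NO → queue [RR, NH, LD, HJ, FB, CB, BV, QP, QN, NO]
Visit RR; enqueue II, AH → queue [NH, LD, HJ, FB, CB, BV, QP, QN, NO, II, AH]
Visit NH; enqueue LX → queue [LD, HJ, FB, CB, BV, QP, QN, NO, II, AH, LX]
Visit LD; enqueue UZ, KI → queue [HJ, FB, CB, BV, QP, QN, NO, II, AH, LX, UZ, KI]
Visit HJ → queue [FB, CB, BV, QP, QN, NO, II, AH, LX, UZ, KI]
Visit FB; enqueue WZ, TB, EG → queue [CB, BV, QP, QN, NO, II, AH, LX, UZ, KI, WZ, TB, EG]
Visit CB → queue [BV, QP, QN, NO, II, AH, LX, UZ, KI, WZ, TB, EG]
Visit BV → queue [QP, QN, NO, II, AH, LX, UZ, KI, WZ, TB, EG]
Visit QP → queue [QN, NO, II, AH, LX, UZ, KI, WZ, TB, EG]
Visit QN → queue [NO, II, AH, LX, UZ, KI, WZ, TB, EG]
Visit NO; enqueue IS → queue [II, AH, LX, UZ, KI, WZ, TB, EG, IS]
Visit II → queue [AH, LX, UZ, KI, WZ, TB, EG, IS]
Visit AH → queue [LX, UZ, KI, WZ, TB, EG, IS]
Visit LX → queue [UZ, KI, WZ, TB, EG, IS]
Visit UZ → queue [KI, WZ, TB, EG, IS]
Visit KI → queue [WZ, TB, EG, IS]
Visit WZ → queue [TB, EG, IS]
Visit TB → queue [EG, IS]
Visit EG → queue [IS]
Visit IS → queue []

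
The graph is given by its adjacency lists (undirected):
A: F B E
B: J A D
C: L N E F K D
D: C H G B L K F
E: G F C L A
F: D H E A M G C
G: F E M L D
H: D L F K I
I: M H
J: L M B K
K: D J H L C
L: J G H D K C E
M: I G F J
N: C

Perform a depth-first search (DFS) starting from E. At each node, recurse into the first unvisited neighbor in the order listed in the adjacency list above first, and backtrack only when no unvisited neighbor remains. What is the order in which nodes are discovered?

E → G → F → D → C → L → J → M → I → H → K → B → A → N

Visit E
E → G
G → F
F → D
D → C
C → L
L → J
J → M
M → I
I → H
H → K
J → B
B → A
C → N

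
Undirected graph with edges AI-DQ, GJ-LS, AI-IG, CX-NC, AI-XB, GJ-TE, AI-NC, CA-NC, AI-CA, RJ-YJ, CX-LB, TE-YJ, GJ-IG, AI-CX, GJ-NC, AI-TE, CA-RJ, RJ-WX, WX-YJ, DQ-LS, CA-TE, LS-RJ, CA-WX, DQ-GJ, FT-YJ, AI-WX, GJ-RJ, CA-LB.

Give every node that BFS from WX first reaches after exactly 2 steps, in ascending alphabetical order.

CX, DQ, FT, GJ, IG, LB, LS, NC, TE, XB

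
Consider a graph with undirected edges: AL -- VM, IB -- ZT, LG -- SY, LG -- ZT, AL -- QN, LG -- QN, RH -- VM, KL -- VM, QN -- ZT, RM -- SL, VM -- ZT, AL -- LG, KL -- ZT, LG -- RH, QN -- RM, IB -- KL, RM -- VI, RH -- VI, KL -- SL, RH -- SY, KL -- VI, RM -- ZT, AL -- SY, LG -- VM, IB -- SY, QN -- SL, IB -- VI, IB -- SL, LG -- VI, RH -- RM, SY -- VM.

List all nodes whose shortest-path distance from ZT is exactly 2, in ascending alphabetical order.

AL, RH, SL, SY, VI

Level 0: ZT
Level 1: IB, KL, LG, QN, RM, VM
Level 2: AL, RH, SL, SY, VI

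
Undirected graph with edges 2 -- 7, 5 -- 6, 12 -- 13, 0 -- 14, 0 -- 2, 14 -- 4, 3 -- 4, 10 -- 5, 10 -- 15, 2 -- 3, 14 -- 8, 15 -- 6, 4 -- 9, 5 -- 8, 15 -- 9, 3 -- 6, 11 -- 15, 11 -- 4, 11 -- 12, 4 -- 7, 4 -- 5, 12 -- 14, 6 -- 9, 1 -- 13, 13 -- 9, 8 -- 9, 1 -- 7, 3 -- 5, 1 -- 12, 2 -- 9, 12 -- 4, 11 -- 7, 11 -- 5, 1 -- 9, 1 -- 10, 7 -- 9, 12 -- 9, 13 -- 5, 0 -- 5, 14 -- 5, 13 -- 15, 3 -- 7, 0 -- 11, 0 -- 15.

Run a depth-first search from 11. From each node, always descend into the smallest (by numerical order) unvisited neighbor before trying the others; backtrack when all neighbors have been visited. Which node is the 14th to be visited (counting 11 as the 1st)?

Visit 11
11 → 0
0 → 2
2 → 3
3 → 4
4 → 5
5 → 6
6 → 9
9 → 1
1 → 7
1 → 10
10 → 15
15 → 13
13 → 12
12 → 14
14 → 8

Visit order: 11, 0, 2, 3, 4, 5, 6, 9, 1, 7, 10, 15, 13, 12, 14, 8

12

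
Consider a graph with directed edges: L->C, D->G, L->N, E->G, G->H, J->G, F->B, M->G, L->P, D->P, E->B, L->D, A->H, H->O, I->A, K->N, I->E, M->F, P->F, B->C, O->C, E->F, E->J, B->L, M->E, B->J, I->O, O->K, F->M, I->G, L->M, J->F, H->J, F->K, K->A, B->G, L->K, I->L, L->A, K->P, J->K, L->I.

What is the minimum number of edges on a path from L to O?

Level 0: L
Level 1: A, C, D, I, K, M, N, P
Level 2: E, F, G, H, O
Level 3: B, J
O first appears at level 2.

2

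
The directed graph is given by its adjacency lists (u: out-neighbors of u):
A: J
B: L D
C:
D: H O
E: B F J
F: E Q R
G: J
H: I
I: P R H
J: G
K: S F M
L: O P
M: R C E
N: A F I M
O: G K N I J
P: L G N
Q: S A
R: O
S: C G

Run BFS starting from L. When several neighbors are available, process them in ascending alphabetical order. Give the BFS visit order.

L, O, P, G, I, J, K, N, H, R, F, M, S, A, E, Q, C, B, D

Visit L; enqueue O, P → queue [O, P]
Visit O; enqueue G, I, J, K, N → queue [P, G, I, J, K, N]
Visit P → queue [G, I, J, K, N]
Visit G → queue [I, J, K, N]
Visit I; enqueue H, R → queue [J, K, N, H, R]
Visit J → queue [K, N, H, R]
Visit K; enqueue F, M, S → queue [N, H, R, F, M, S]
Visit N; enqueue A → queue [H, R, F, M, S, A]
Visit H → queue [R, F, M, S, A]
Visit R → queue [F, M, S, A]
Visit F; enqueue E, Q → queue [M, S, A, E, Q]
Visit M; enqueue C → queue [S, A, E, Q, C]
Visit S → queue [A, E, Q, C]
Visit A → queue [E, Q, C]
Visit E; enqueue B → queue [Q, C, B]
Visit Q → queue [C, B]
Visit C → queue [B]
Visit B; enqueue D → queue [D]
Visit D → queue []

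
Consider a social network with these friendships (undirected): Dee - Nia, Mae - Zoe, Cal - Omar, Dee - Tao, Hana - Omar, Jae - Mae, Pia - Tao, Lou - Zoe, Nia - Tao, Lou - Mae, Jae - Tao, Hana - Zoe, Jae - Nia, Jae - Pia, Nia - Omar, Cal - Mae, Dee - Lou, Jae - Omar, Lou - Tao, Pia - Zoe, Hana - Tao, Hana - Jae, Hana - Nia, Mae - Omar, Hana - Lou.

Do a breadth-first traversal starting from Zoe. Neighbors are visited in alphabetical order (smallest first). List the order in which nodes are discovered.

Visit Zoe; enqueue Hana, Lou, Mae, Pia → queue [Hana, Lou, Mae, Pia]
Visit Hana; enqueue Jae, Nia, Omar, Tao → queue [Lou, Mae, Pia, Jae, Nia, Omar, Tao]
Visit Lou; enqueue Dee → queue [Mae, Pia, Jae, Nia, Omar, Tao, Dee]
Visit Mae; enqueue Cal → queue [Pia, Jae, Nia, Omar, Tao, Dee, Cal]
Visit Pia → queue [Jae, Nia, Omar, Tao, Dee, Cal]
Visit Jae → queue [Nia, Omar, Tao, Dee, Cal]
Visit Nia → queue [Omar, Tao, Dee, Cal]
Visit Omar → queue [Tao, Dee, Cal]
Visit Tao → queue [Dee, Cal]
Visit Dee → queue [Cal]
Visit Cal → queue []

Zoe → Hana → Lou → Mae → Pia → Jae → Nia → Omar → Tao → Dee → Cal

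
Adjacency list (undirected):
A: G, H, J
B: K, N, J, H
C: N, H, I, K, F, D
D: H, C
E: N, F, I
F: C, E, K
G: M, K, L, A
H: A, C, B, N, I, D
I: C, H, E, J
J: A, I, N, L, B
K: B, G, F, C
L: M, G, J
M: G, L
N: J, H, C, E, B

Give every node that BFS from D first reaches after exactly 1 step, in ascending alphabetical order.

C, H

Level 0: D
Level 1: C, H
Level 2: A, B, F, I, K, N
Level 3: E, G, J
Level 4: L, M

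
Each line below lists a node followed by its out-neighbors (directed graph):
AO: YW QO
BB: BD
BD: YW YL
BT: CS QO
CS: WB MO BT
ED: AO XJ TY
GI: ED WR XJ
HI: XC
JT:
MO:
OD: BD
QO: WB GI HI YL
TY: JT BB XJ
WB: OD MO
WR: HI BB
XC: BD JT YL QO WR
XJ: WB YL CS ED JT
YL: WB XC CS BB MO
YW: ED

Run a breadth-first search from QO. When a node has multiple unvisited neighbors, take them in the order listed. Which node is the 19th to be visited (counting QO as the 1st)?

YW

Visit QO; enqueue WB, GI, HI, YL → queue [WB, GI, HI, YL]
Visit WB; enqueue OD, MO → queue [GI, HI, YL, OD, MO]
Visit GI; enqueue ED, WR, XJ → queue [HI, YL, OD, MO, ED, WR, XJ]
Visit HI; enqueue XC → queue [YL, OD, MO, ED, WR, XJ, XC]
Visit YL; enqueue CS, BB → queue [OD, MO, ED, WR, XJ, XC, CS, BB]
Visit OD; enqueue BD → queue [MO, ED, WR, XJ, XC, CS, BB, BD]
Visit MO → queue [ED, WR, XJ, XC, CS, BB, BD]
Visit ED; enqueue AO, TY → queue [WR, XJ, XC, CS, BB, BD, AO, TY]
Visit WR → queue [XJ, XC, CS, BB, BD, AO, TY]
Visit XJ; enqueue JT → queue [XC, CS, BB, BD, AO, TY, JT]
Visit XC → queue [CS, BB, BD, AO, TY, JT]
Visit CS; enqueue BT → queue [BB, BD, AO, TY, JT, BT]
Visit BB → queue [BD, AO, TY, JT, BT]
Visit BD; enqueue YW → queue [AO, TY, JT, BT, YW]
Visit AO → queue [TY, JT, BT, YW]
Visit TY → queue [JT, BT, YW]
Visit JT → queue [BT, YW]
Visit BT → queue [YW]
Visit YW → queue []

Visit order: QO, WB, GI, HI, YL, OD, MO, ED, WR, XJ, XC, CS, BB, BD, AO, TY, JT, BT, YW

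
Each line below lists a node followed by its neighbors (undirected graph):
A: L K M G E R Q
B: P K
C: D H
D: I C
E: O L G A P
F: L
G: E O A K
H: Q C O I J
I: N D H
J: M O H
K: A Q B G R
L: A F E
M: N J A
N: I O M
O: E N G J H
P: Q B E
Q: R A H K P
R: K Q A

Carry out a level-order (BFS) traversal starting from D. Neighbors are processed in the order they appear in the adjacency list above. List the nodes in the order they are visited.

Visit D; enqueue I, C → queue [I, C]
Visit I; enqueue N, H → queue [C, N, H]
Visit C → queue [N, H]
Visit N; enqueue O, M → queue [H, O, M]
Visit H; enqueue Q, J → queue [O, M, Q, J]
Visit O; enqueue E, G → queue [M, Q, J, E, G]
Visit M; enqueue A → queue [Q, J, E, G, A]
Visit Q; enqueue R, K, P → queue [J, E, G, A, R, K, P]
Visit J → queue [E, G, A, R, K, P]
Visit E; enqueue L → queue [G, A, R, K, P, L]
Visit G → queue [A, R, K, P, L]
Visit A → queue [R, K, P, L]
Visit R → queue [K, P, L]
Visit K; enqueue B → queue [P, L, B]
Visit P → queue [L, B]
Visit L; enqueue F → queue [B, F]
Visit B → queue [F]
Visit F → queue []

D → I → C → N → H → O → M → Q → J → E → G → A → R → K → P → L → B → F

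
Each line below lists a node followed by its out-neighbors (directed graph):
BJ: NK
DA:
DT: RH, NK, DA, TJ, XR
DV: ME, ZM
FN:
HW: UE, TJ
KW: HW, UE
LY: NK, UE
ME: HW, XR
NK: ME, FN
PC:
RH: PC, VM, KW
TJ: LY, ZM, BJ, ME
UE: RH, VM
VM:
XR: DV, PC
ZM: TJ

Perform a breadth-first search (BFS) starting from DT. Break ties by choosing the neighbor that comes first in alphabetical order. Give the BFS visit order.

Visit DT; enqueue DA, NK, RH, TJ, XR → queue [DA, NK, RH, TJ, XR]
Visit DA → queue [NK, RH, TJ, XR]
Visit NK; enqueue FN, ME → queue [RH, TJ, XR, FN, ME]
Visit RH; enqueue KW, PC, VM → queue [TJ, XR, FN, ME, KW, PC, VM]
Visit TJ; enqueue BJ, LY, ZM → queue [XR, FN, ME, KW, PC, VM, BJ, LY, ZM]
Visit XR; enqueue DV → queue [FN, ME, KW, PC, VM, BJ, LY, ZM, DV]
Visit FN → queue [ME, KW, PC, VM, BJ, LY, ZM, DV]
Visit ME; enqueue HW → queue [KW, PC, VM, BJ, LY, ZM, DV, HW]
Visit KW; enqueue UE → queue [PC, VM, BJ, LY, ZM, DV, HW, UE]
Visit PC → queue [VM, BJ, LY, ZM, DV, HW, UE]
Visit VM → queue [BJ, LY, ZM, DV, HW, UE]
Visit BJ → queue [LY, ZM, DV, HW, UE]
Visit LY → queue [ZM, DV, HW, UE]
Visit ZM → queue [DV, HW, UE]
Visit DV → queue [HW, UE]
Visit HW → queue [UE]
Visit UE → queue []

DT DA NK RH TJ XR FN ME KW PC VM BJ LY ZM DV HW UE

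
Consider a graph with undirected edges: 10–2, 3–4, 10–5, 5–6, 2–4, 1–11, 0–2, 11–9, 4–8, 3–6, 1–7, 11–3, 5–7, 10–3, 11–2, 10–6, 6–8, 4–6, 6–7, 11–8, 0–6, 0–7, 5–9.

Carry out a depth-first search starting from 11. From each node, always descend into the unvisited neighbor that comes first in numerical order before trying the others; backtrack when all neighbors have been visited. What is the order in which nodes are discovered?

Visit 11
11 → 1
1 → 7
7 → 0
0 → 2
2 → 4
4 → 3
3 → 6
6 → 5
5 → 9
5 → 10
6 → 8

11 -> 1 -> 7 -> 0 -> 2 -> 4 -> 3 -> 6 -> 5 -> 9 -> 10 -> 8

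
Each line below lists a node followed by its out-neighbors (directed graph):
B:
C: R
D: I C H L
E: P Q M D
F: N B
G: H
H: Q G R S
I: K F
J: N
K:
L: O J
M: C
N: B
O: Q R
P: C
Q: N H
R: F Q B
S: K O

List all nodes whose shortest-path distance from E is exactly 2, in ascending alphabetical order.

Level 0: E
Level 1: D, M, P, Q
Level 2: C, H, I, L, N
Level 3: B, F, G, J, K, O, R, S

C, H, I, L, N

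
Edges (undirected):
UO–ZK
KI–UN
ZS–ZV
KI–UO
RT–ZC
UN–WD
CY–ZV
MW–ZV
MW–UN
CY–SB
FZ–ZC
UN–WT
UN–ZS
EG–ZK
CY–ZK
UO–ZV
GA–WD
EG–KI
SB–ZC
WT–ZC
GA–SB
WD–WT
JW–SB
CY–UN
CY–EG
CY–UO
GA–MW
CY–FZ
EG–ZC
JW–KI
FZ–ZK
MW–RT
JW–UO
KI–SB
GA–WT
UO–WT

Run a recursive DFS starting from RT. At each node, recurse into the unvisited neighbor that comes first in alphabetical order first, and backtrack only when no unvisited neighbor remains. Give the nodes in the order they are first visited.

Visit RT
RT → MW
MW → GA
GA → SB
SB → CY
CY → EG
EG → KI
KI → JW
JW → UO
UO → WT
WT → UN
UN → WD
UN → ZS
ZS → ZV
WT → ZC
ZC → FZ
FZ → ZK

RT, MW, GA, SB, CY, EG, KI, JW, UO, WT, UN, WD, ZS, ZV, ZC, FZ, ZK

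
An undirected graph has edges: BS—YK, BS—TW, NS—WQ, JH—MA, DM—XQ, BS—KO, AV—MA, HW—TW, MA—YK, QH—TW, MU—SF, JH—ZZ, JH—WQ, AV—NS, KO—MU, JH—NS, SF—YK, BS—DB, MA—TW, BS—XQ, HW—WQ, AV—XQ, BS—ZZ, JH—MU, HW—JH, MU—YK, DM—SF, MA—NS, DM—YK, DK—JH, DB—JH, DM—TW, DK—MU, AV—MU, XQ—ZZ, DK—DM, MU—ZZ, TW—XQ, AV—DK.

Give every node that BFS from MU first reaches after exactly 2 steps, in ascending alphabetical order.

Level 0: MU
Level 1: AV, DK, JH, KO, SF, YK, ZZ
Level 2: BS, DB, DM, HW, MA, NS, WQ, XQ
Level 3: TW
Level 4: QH

BS, DB, DM, HW, MA, NS, WQ, XQ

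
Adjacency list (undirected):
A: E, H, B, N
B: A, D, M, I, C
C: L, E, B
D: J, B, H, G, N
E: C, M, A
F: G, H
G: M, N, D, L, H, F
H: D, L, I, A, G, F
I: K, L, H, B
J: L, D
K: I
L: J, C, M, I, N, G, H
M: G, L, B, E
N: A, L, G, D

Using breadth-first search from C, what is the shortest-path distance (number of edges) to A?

2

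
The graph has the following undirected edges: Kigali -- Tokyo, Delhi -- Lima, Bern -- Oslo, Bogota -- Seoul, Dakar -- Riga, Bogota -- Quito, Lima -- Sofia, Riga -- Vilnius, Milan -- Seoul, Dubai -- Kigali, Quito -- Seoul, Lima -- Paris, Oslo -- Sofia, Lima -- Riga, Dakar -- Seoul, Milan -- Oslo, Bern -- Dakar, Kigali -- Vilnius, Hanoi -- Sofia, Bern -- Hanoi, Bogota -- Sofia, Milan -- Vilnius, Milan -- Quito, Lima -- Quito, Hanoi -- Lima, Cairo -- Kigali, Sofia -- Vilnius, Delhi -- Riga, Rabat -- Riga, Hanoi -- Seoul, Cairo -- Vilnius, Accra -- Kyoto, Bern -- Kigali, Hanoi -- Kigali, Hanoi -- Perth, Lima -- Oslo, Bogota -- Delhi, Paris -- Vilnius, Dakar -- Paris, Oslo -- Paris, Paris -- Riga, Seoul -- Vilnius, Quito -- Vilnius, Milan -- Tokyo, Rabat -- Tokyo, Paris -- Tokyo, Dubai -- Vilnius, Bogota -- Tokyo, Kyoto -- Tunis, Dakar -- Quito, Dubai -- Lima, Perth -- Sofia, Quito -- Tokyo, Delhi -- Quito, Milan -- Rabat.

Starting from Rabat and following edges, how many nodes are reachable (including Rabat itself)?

20

BFS from Rabat visits: Rabat, Milan, Riga, Tokyo, Oslo, Quito, Seoul, Vilnius, Dakar, Delhi, Lima, Paris, Bogota, Kigali, Bern, Sofia, Hanoi, Cairo, Dubai, Perth
Reachable nodes: 20 of 23 total.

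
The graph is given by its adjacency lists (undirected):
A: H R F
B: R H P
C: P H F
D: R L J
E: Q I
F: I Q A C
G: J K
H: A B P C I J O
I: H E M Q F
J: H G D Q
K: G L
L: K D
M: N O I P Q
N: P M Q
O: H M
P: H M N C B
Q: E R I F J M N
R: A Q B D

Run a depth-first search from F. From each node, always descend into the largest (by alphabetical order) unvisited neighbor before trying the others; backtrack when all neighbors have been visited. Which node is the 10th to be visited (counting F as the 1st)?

P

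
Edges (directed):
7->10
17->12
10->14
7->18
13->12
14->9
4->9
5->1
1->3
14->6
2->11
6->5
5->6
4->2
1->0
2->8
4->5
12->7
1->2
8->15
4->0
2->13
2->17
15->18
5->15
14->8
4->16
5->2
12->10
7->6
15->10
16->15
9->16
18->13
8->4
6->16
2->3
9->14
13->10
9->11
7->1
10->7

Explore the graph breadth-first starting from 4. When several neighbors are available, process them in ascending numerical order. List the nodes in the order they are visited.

Visit 4; enqueue 0, 2, 5, 9, 16 → queue [0, 2, 5, 9, 16]
Visit 0 → queue [2, 5, 9, 16]
Visit 2; enqueue 3, 8, 11, 13, 17 → queue [5, 9, 16, 3, 8, 11, 13, 17]
Visit 5; enqueue 1, 6, 15 → queue [9, 16, 3, 8, 11, 13, 17, 1, 6, 15]
Visit 9; enqueue 14 → queue [16, 3, 8, 11, 13, 17, 1, 6, 15, 14]
Visit 16 → queue [3, 8, 11, 13, 17, 1, 6, 15, 14]
Visit 3 → queue [8, 11, 13, 17, 1, 6, 15, 14]
Visit 8 → queue [11, 13, 17, 1, 6, 15, 14]
Visit 11 → queue [13, 17, 1, 6, 15, 14]
Visit 13; enqueue 10, 12 → queue [17, 1, 6, 15, 14, 10, 12]
Visit 17 → queue [1, 6, 15, 14, 10, 12]
Visit 1 → queue [6, 15, 14, 10, 12]
Visit 6 → queue [15, 14, 10, 12]
Visit 15; enqueue 18 → queue [14, 10, 12, 18]
Visit 14 → queue [10, 12, 18]
Visit 10; enqueue 7 → queue [12, 18, 7]
Visit 12 → queue [18, 7]
Visit 18 → queue [7]
Visit 7 → queue []

4 -> 0 -> 2 -> 5 -> 9 -> 16 -> 3 -> 8 -> 11 -> 13 -> 17 -> 1 -> 6 -> 15 -> 14 -> 10 -> 12 -> 18 -> 7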